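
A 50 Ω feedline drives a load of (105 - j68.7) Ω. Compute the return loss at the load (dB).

RL ≈ 5.7 dB

Γ = (55 − j68.7)/(155 − j68.7), |Γ| = 0.519
RL = −20·log₁₀|Γ| = −20·log₁₀(0.519)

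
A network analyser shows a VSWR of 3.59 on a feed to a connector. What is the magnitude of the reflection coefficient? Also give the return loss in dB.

|Γ| = (S − 1)/(S + 1) = (3.59 − 1)/(3.59 + 1) = 2.59/4.59
RL = −20·log₁₀|Γ| = −20·log₁₀(0.564)

|Γ| ≈ 0.564; return loss ≈ 4.97 dB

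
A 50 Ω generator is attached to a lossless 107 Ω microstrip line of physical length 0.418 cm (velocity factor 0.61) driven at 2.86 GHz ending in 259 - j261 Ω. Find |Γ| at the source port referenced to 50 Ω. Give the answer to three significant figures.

|Γ| ≈ 0.78

λ = v/f = 0.61·c / 2.86 GHz = 0.064 m
βl = 2π·l/λ = 2π × 0.0653 = 23.5°
tan(βl) = 0.435
Z_in = Z_0·(Z_L + jZ_0·tanβl)/(Z_0 + jZ_L·tanβl) = 57.5 − j133 Ω
Γ_s = (Z_in − Z_s)/(Z_in + Z_s) = (7.48 − j133)/(107 − j133), |Γ_s| = 0.78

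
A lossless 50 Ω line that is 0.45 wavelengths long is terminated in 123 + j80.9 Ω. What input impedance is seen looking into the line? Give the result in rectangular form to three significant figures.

Z_in ≈ 45.8 + j66.4 Ω

βl = 2π × 0.45 = 162°
tan(βl) = tan(162°) = -0.325
Z_in = Z_0·(Z_L + jZ_0·tanβl)/(Z_0 + jZ_L·tanβl)
     = 50·(123 + j64.7)/(76.3 − j40)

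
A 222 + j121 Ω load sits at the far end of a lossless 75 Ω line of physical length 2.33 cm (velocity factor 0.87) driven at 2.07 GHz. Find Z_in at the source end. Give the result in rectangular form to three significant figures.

λ = v/f = 0.87·c / 2.07 GHz = 0.126 m
βl = 2π·l/λ = 2π × 0.185 = 66.5°
tan(βl) = tan(66.5°) = 2.3
Z_in = Z_0·(Z_L + jZ_0·tanβl)/(Z_0 + jZ_L·tanβl)
     = 75·(222 + j294)/(-204 + j511)

Z_in ≈ 26 − j42.9 Ω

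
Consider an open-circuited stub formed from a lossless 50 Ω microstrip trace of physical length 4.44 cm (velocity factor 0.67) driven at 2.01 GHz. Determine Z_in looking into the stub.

Z_in ≈ +j136 Ω

λ = v/f = 0.67·c / 2.01 GHz = 0.1 m
βl = 2π·l/λ = 2π × 0.444 = 160°
tan(βl) = -0.367
For an open-circuited stub, Z_in = −jZ_0·cot(βl) = −jZ_0/tan(βl)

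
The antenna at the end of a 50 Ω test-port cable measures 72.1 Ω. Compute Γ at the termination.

Γ = 0.181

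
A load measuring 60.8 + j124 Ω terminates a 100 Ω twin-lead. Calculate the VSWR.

Γ = (Z_L − Z_0)/(Z_L + Z_0) = (-39.2 + j124)/(160.8 + j124)
|Γ| = 130/203 = 0.64
VSWR = (1 + |Γ|)/(1 − |Γ|) = 1.64/0.36

VSWR ≈ 4.56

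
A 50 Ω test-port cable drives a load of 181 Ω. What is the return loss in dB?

RL ≈ 4.93 dB

Γ = (181 − 50)/(181 + 50) = 0.567
RL = −20·log₁₀|Γ| = −20·log₁₀(0.567)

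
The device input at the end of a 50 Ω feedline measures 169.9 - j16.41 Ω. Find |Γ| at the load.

|Γ| ≈ 0.549

Γ = (Z_L − Z_0)/(Z_L + Z_0) = (119.9 − j16.41)/(219.9 − j16.41)
|Γ| = 121/221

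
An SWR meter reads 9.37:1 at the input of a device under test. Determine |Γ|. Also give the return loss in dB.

|Γ| ≈ 0.807; return loss ≈ 1.86 dB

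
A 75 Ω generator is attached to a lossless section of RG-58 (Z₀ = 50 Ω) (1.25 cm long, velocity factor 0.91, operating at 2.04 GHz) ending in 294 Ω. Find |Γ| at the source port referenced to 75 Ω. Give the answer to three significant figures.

λ = v/f = 0.91·c / 2.04 GHz = 0.134 m
βl = 2π·l/λ = 2π × 0.0934 = 33.6°
tan(βl) = 0.665
Z_in = Z_0·(Z_L + jZ_0·tanβl)/(Z_0 + jZ_L·tanβl) = 26 − j68.5 Ω
Γ_s = (Z_in − Z_s)/(Z_in + Z_s) = (-49 − j68.5)/(101 − j68.5), |Γ_s| = 0.69

|Γ| ≈ 0.69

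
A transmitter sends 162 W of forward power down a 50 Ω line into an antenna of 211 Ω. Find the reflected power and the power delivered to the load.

Γ = (211 − 50)/(211 + 50) = 0.617
|Γ|² = 0.381
P_refl = |Γ|²·P_inc = 61.6 W, P_del = (1 − |Γ|²)·P_inc = 100 W

P_reflected ≈ 61.6 W; P_delivered ≈ 100 W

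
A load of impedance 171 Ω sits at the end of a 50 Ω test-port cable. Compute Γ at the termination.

Γ = 0.548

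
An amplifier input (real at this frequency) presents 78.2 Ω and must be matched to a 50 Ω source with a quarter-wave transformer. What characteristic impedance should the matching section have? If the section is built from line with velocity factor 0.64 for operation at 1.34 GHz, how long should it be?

Z_qwt = √(Z_0·R_L) = √(50 × 78.2) = √3910
λ = 0.64·c/f = 0.143 m, so l = λ/4 = 0.0358 m

Z_qwt ≈ 62.5 Ω; length ≈ 3.58 cm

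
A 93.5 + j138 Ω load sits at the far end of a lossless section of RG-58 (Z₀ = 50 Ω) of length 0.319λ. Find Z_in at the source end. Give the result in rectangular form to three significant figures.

βl = 2π × 0.319 = 115°
tan(βl) = tan(115°) = -2.16
Z_in = Z_0·(Z_L + jZ_0·tanβl)/(Z_0 + jZ_L·tanβl)
     = 50·(93.5 + j30)/(348 − j202)

Z_in ≈ 8.18 + j9.05 Ω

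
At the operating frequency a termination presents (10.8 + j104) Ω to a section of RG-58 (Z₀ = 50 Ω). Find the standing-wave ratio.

VSWR ≈ 24.8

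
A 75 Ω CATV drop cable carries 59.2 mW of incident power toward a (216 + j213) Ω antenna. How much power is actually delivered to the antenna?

P_delivered ≈ 29.5 mW

|Γ| = |(141 + j213)/(291 + j213)| = 0.708
|Γ|² = 0.502
P_refl = |Γ|²·P_inc = 29.7 mW, P_del = (1 − |Γ|²)·P_inc = 29.5 mW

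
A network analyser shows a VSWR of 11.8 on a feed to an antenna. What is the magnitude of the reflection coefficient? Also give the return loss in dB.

|Γ| ≈ 0.844; return loss ≈ 1.48 dB

|Γ| = (S − 1)/(S + 1) = (11.8 − 1)/(11.8 + 1) = 10.8/12.8
RL = −20·log₁₀|Γ| = −20·log₁₀(0.844)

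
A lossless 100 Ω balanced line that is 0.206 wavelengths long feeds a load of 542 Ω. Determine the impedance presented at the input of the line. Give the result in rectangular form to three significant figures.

Z_in ≈ 19.9 − j27.3 Ω

βl = 2π × 0.206 = 74.2°
tan(βl) = tan(74.2°) = 3.52
Z_in = Z_0·(Z_L + jZ_0·tanβl)/(Z_0 + jZ_L·tanβl)
     = 100·(542 + j352)/(100 + j1910)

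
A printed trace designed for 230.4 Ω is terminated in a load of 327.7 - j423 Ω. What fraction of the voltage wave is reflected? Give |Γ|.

|Γ| ≈ 0.62

Γ = (Z_L − Z_0)/(Z_L + Z_0) = (97.3 − j423)/(558.1 − j423)
|Γ| = 434/700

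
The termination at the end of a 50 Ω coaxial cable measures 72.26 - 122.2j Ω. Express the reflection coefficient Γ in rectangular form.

Γ = (Z_L − Z_0)/(Z_L + Z_0) = (22.26 − j122.2)/(122.3 − j122.2)

Γ ≈ 0.591 − j0.409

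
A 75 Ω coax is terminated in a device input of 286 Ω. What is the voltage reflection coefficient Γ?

Γ = (Z_L − Z_0)/(Z_L + Z_0) = (286 − 75)/(286 + 75) = 211/361

Γ = 0.584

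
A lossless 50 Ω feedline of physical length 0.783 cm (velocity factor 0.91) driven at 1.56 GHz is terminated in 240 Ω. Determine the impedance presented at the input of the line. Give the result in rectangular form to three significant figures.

Z_in ≈ 89 − j109 Ω

λ = v/f = 0.91·c / 1.56 GHz = 0.175 m
βl = 2π·l/λ = 2π × 0.0447 = 16.1°
tan(βl) = tan(16.1°) = 0.289
Z_in = Z_0·(Z_L + jZ_0·tanβl)/(Z_0 + jZ_L·tanβl)
     = 50·(240 + j14.4)/(50 + j69.3)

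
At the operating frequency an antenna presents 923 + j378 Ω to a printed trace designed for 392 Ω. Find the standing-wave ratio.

Γ = (Z_L − Z_0)/(Z_L + Z_0) = (531 + j378)/(1315 + j378)
|Γ| = 652/1370 = 0.476
VSWR = (1 + |Γ|)/(1 − |Γ|) = 1.48/0.524

VSWR ≈ 2.82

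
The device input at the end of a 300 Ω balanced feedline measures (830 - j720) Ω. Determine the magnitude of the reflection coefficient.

Γ = (Z_L − Z_0)/(Z_L + Z_0) = (530 − j720)/(1130 − j720)
|Γ| = 894/1340

|Γ| ≈ 0.667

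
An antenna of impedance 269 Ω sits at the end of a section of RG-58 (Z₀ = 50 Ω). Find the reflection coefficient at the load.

Γ = (Z_L − Z_0)/(Z_L + Z_0) = (269 − 50)/(269 + 50) = 219/319

Γ = 0.687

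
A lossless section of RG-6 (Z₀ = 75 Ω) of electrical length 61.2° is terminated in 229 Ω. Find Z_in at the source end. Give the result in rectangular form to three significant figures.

Z_in ≈ 31 − j35.7 Ω

tan(βl) = tan(61.2°) = 1.82
Z_in = Z_0·(Z_L + jZ_0·tanβl)/(Z_0 + jZ_L·tanβl)
     = 75·(229 + j136)/(75 + j417)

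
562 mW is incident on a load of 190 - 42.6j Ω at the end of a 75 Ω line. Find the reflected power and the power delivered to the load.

|Γ| = |(115 − j42.6)/(265 − j42.6)| = 0.457
|Γ|² = 0.209
P_refl = |Γ|²·P_inc = 117 mW, P_del = (1 − |Γ|²)·P_inc = 445 mW

P_reflected ≈ 117 mW; P_delivered ≈ 445 mW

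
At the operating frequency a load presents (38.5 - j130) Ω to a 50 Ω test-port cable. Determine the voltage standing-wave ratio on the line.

VSWR ≈ 10.8

Γ = (Z_L − Z_0)/(Z_L + Z_0) = (-11.5 − j130)/(88.5 − j130)
|Γ| = 131/157 = 0.83
VSWR = (1 + |Γ|)/(1 − |Γ|) = 1.83/0.17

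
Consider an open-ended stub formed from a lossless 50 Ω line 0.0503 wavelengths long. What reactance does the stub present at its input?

X_in ≈ -153 Ω (capacitive)

βl = 2π × 0.0503 = 18.1°
tan(βl) = 0.327
For an open-ended stub, Z_in = −jZ_0·cot(βl) = −jZ_0/tan(βl)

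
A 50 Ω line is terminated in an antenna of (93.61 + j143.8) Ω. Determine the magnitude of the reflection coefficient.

Γ = (Z_L − Z_0)/(Z_L + Z_0) = (43.61 + j143.8)/(143.6 + j143.8)
|Γ| = 150/203

|Γ| ≈ 0.739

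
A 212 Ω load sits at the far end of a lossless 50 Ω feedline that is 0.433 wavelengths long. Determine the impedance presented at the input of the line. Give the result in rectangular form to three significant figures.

βl = 2π × 0.433 = 156°
tan(βl) = tan(156°) = -0.448
Z_in = Z_0·(Z_L + jZ_0·tanβl)/(Z_0 + jZ_L·tanβl)
     = 50·(212 − j22.4)/(50 − j94.9)

Z_in ≈ 55.3 + j82.6 Ω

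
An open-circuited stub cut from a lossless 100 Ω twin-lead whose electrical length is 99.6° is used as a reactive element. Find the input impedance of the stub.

tan(βl) = -5.91
For an open-circuited stub, Z_in = −jZ_0·cot(βl) = −jZ_0/tan(βl)

Z_in ≈ +j16.9 Ω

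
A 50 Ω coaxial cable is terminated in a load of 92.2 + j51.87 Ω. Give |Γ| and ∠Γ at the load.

Γ = (Z_L − Z_0)/(Z_L + Z_0) = (42.2 + j51.87)/(142.2 + j51.87)
|Γ| = 66.9/151 = 0.442

Γ ≈ 0.442 ∠ 30.8°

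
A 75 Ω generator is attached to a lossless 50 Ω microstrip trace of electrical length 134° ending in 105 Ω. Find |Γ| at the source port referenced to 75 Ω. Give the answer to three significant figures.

tan(βl) = -1.04
Z_in = Z_0·(Z_L + jZ_0·tanβl)/(Z_0 + jZ_L·tanβl) = 38 + j30.8 Ω
Γ_s = (Z_in − Z_s)/(Z_in + Z_s) = (-37 + j30.8)/(113 + j30.8), |Γ_s| = 0.411

|Γ| ≈ 0.411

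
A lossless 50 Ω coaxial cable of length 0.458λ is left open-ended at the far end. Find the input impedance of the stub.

βl = 2π × 0.458 = 165°
tan(βl) = -0.27
For an open-ended stub, Z_in = −jZ_0·cot(βl) = −jZ_0/tan(βl)

Z_in ≈ +j185 Ω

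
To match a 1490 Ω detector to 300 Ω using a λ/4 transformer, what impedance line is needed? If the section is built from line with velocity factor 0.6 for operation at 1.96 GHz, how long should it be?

Z_qwt = √(Z_0·R_L) = √(300 × 1490) = √447000
λ = 0.6·c/f = 0.0918 m, so l = λ/4 = 0.023 m

Z_qwt ≈ 669 Ω; length ≈ 2.3 cm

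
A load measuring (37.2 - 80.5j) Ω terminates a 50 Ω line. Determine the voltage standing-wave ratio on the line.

VSWR ≈ 5.39

Γ = (Z_L − Z_0)/(Z_L + Z_0) = (-12.8 − j80.5)/(87.2 − j80.5)
|Γ| = 81.5/119 = 0.687
VSWR = (1 + |Γ|)/(1 − |Γ|) = 1.69/0.313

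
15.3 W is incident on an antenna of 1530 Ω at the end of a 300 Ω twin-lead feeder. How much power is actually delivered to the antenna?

P_delivered ≈ 8.39 W

Γ = (1530 − 300)/(1530 + 300) = 0.672
|Γ|² = 0.452
P_refl = |Γ|²·P_inc = 6.91 W, P_del = (1 − |Γ|²)·P_inc = 8.39 W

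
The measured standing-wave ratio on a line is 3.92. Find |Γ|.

|Γ| ≈ 0.593

|Γ| = (S − 1)/(S + 1) = (3.92 − 1)/(3.92 + 1) = 2.92/4.92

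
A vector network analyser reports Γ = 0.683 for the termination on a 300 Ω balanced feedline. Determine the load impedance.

Z_L = Z_0·(1 + Γ)/(1 − Γ) = 300·(1.68)/(0.317)

Z_L ≈ 1590 Ω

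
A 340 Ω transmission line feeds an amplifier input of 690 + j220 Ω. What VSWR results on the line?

Γ = (Z_L − Z_0)/(Z_L + Z_0) = (350 + j220)/(1030 + j220)
|Γ| = 413/1050 = 0.393
VSWR = (1 + |Γ|)/(1 − |Γ|) = 1.39/0.607

VSWR ≈ 2.29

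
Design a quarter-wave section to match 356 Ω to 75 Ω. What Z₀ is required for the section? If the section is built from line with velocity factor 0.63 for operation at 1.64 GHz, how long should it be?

Z_qwt = √(Z_0·R_L) = √(75 × 356) = √26700
λ = 0.63·c/f = 0.115 m, so l = λ/4 = 0.0288 m

Z_qwt ≈ 163 Ω; length ≈ 2.88 cm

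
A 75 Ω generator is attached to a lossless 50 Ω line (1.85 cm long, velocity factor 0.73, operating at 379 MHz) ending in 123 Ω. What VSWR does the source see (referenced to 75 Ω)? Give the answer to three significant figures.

λ = v/f = 0.73·c / 379 MHz = 0.578 m
βl = 2π·l/λ = 2π × 0.032 = 11.5°
tan(βl) = 0.204
Z_in = Z_0·(Z_L + jZ_0·tanβl)/(Z_0 + jZ_L·tanβl) = 102 − j41.2 Ω
Γ_s = (Z_in − Z_s)/(Z_in + Z_s) = (27.4 − j41.2)/(177 − j41.2), |Γ_s| = 0.271
VSWR = (1 + |Γ_s|)/(1 − |Γ_s|)

VSWR ≈ 1.75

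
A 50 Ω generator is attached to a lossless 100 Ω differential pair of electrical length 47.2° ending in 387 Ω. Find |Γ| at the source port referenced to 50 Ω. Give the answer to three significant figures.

|Γ| ≈ 0.652

tan(βl) = 1.08
Z_in = Z_0·(Z_L + jZ_0·tanβl)/(Z_0 + jZ_L·tanβl) = 45.4 − j81.7 Ω
Γ_s = (Z_in − Z_s)/(Z_in + Z_s) = (-4.6 − j81.7)/(95.4 − j81.7), |Γ_s| = 0.652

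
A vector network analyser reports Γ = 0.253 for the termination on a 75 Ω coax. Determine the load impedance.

Z_L ≈ 126 Ω

Z_L = Z_0·(1 + Γ)/(1 − Γ) = 75·(1.25)/(0.747)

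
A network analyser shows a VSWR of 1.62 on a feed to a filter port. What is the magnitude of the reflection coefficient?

|Γ| = (S − 1)/(S + 1) = (1.62 − 1)/(1.62 + 1) = 0.62/2.62

|Γ| ≈ 0.237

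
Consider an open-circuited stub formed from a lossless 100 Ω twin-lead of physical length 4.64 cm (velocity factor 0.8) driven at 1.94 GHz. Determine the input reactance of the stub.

X_in ≈ 100 Ω (inductive)

λ = v/f = 0.8·c / 1.94 GHz = 0.124 m
βl = 2π·l/λ = 2π × 0.375 = 135°
tan(βl) = -0.999
For an open-circuited stub, Z_in = −jZ_0·cot(βl) = −jZ_0/tan(βl)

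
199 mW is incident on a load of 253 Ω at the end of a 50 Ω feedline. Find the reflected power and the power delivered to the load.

P_reflected ≈ 89.3 mW; P_delivered ≈ 110 mW

Γ = (253 − 50)/(253 + 50) = 0.67
|Γ|² = 0.449
P_refl = |Γ|²·P_inc = 89.3 mW, P_del = (1 − |Γ|²)·P_inc = 110 mW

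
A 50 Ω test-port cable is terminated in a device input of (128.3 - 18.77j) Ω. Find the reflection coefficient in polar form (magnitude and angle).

Γ = (Z_L − Z_0)/(Z_L + Z_0) = (78.3 − j18.77)/(178.3 − j18.77)
|Γ| = 80.5/179 = 0.449

Γ ≈ 0.449 ∠ -7.47°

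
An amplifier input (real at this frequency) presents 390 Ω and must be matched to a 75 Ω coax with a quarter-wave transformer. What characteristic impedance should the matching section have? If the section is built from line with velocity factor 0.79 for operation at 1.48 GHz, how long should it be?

Z_qwt = √(Z_0·R_L) = √(75 × 390) = √29250
λ = 0.79·c/f = 0.16 m, so l = λ/4 = 0.04 m

Z_qwt ≈ 171 Ω; length ≈ 4 cm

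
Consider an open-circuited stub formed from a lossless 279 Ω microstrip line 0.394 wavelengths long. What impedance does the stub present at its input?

βl = 2π × 0.394 = 142°
tan(βl) = -0.786
For an open-circuited stub, Z_in = −jZ_0·cot(βl) = −jZ_0/tan(βl)

Z_in ≈ +j355 Ω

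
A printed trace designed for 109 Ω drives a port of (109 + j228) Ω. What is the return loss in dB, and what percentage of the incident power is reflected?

Γ = (0 + j228)/(218 + j228), |Γ| = 0.723
RL = −20·log₁₀(0.723) = 2.82 dB
P_refl/P_inc = |Γ|² = 0.522

RL ≈ 2.82 dB; 52.2% of incident power reflected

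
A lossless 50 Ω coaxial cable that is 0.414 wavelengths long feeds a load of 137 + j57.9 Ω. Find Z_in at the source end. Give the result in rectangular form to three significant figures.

Z_in ≈ 33.4 + j48.9 Ω

βl = 2π × 0.414 = 149°
tan(βl) = tan(149°) = -0.6
Z_in = Z_0·(Z_L + jZ_0·tanβl)/(Z_0 + jZ_L·tanβl)
     = 50·(137 + j27.9)/(84.7 − j82.2)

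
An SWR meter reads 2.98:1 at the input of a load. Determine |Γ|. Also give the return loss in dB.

|Γ| ≈ 0.497; return loss ≈ 6.06 dB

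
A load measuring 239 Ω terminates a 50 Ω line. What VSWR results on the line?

Γ = (239 − 50)/(239 + 50) = 0.654
VSWR = (1 + 0.654)/(1 − 0.654)

VSWR ≈ 4.78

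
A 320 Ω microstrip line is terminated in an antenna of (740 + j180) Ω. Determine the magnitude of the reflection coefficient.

Γ = (Z_L − Z_0)/(Z_L + Z_0) = (420 + j180)/(1060 + j180)
|Γ| = 457/1080

|Γ| ≈ 0.425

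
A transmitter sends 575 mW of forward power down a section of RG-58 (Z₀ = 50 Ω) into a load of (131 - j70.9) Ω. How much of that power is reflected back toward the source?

P_reflected ≈ 176 mW

|Γ| = |(81 − j70.9)/(181 − j70.9)| = 0.554
|Γ|² = 0.307
P_refl = |Γ|²·P_inc = 176 mW, P_del = (1 − |Γ|²)·P_inc = 399 mW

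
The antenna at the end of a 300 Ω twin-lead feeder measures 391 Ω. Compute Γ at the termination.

Γ = (Z_L − Z_0)/(Z_L + Z_0) = (391 − 300)/(391 + 300) = 91/691

Γ = 0.132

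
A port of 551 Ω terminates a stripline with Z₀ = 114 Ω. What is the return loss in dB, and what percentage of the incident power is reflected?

Γ = (551 − 114)/(551 + 114) = 0.657
RL = −20·log₁₀(0.657) = 3.65 dB
P_refl/P_inc = |Γ|² = 0.432

RL ≈ 3.65 dB; 43.2% of incident power reflected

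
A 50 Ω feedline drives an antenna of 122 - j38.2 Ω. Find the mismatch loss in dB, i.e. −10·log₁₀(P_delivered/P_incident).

Γ = (72 − j38.2)/(172 − j38.2), |Γ| = 0.463
|Γ|² = 0.214, so P_del/P_inc = 1 − |Γ|² = 0.786
ML = −10·log₁₀(1 − |Γ|²)

mismatch loss ≈ 1.05 dB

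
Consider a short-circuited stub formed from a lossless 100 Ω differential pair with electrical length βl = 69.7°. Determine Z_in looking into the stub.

Z_in ≈ +j270 Ω

tan(βl) = 2.7
For a short-circuited stub, Z_in = jZ_0·tan(βl)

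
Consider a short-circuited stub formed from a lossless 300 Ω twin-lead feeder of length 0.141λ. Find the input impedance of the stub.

Z_in ≈ +j367 Ω

βl = 2π × 0.141 = 50.8°
tan(βl) = 1.22
For a short-circuited stub, Z_in = jZ_0·tan(βl)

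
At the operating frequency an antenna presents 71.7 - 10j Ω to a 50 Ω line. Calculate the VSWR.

VSWR ≈ 1.49

Γ = (Z_L − Z_0)/(Z_L + Z_0) = (21.7 − j10)/(121.7 − j10)
|Γ| = 23.9/122 = 0.196
VSWR = (1 + |Γ|)/(1 − |Γ|) = 1.2/0.804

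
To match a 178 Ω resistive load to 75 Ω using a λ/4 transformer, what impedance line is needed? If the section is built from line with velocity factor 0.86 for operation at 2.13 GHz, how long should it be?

Z_qwt ≈ 116 Ω; length ≈ 3.03 cm

Z_qwt = √(Z_0·R_L) = √(75 × 178) = √13350
λ = 0.86·c/f = 0.121 m, so l = λ/4 = 0.0303 m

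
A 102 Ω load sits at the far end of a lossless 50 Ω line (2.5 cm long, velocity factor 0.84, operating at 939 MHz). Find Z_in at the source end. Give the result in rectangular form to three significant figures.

Z_in ≈ 51.9 − j37 Ω

λ = v/f = 0.84·c / 939 MHz = 0.268 m
βl = 2π·l/λ = 2π × 0.0932 = 33.5°
tan(βl) = tan(33.5°) = 0.663
Z_in = Z_0·(Z_L + jZ_0·tanβl)/(Z_0 + jZ_L·tanβl)
     = 50·(102 + j33.1)/(50 + j67.6)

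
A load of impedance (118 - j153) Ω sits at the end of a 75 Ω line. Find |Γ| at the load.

Γ = (Z_L − Z_0)/(Z_L + Z_0) = (43 − j153)/(193 − j153)
|Γ| = 159/246

|Γ| ≈ 0.645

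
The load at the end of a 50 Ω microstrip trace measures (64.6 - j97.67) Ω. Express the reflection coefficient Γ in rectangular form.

Γ ≈ 0.495 − j0.431

Γ = (Z_L − Z_0)/(Z_L + Z_0) = (14.6 − j97.67)/(114.6 − j97.67)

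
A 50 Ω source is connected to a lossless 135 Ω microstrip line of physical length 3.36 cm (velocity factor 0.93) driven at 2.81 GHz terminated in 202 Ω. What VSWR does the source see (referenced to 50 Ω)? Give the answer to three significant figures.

VSWR ≈ 2.49

λ = v/f = 0.93·c / 2.81 GHz = 0.0993 m
βl = 2π·l/λ = 2π × 0.338 = 122°
tan(βl) = -1.61
Z_in = Z_0·(Z_L + jZ_0·tanβl)/(Z_0 + jZ_L·tanβl) = 107 + j39.6 Ω
Γ_s = (Z_in − Z_s)/(Z_in + Z_s) = (56.6 + j39.6)/(157 + j39.6), |Γ_s| = 0.428
VSWR = (1 + |Γ_s|)/(1 − |Γ_s|)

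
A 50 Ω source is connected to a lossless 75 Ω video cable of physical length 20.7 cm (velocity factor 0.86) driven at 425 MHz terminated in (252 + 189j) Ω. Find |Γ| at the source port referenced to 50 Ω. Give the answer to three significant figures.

|Γ| ≈ 0.627

λ = v/f = 0.86·c / 425 MHz = 0.607 m
βl = 2π·l/λ = 2π × 0.341 = 123°
tan(βl) = -1.55
Z_in = Z_0·(Z_L + jZ_0·tanβl)/(Z_0 + jZ_L·tanβl) = 16.7 + j32.5 Ω
Γ_s = (Z_in − Z_s)/(Z_in + Z_s) = (-33.3 + j32.5)/(66.7 + j32.5), |Γ_s| = 0.627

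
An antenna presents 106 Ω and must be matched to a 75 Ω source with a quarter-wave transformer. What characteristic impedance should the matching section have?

Z_qwt ≈ 89.2 Ω

Z_qwt = √(Z_0·R_L) = √(75 × 106) = √7950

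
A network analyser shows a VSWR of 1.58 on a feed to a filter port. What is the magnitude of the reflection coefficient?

|Γ| = (S − 1)/(S + 1) = (1.58 − 1)/(1.58 + 1) = 0.58/2.58

|Γ| ≈ 0.225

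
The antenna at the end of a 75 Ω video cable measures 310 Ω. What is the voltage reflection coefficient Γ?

Γ = 0.61

Γ = (Z_L − Z_0)/(Z_L + Z_0) = (310 − 75)/(310 + 75) = 235/385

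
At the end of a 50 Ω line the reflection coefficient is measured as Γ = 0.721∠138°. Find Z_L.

Z_L = Z_0·(1 + Γ)/(1 − Γ) = 50·(0.464 + j0.482)/(1.54 − j0.482)

Z_L ≈ 9.26 + j18.6 Ω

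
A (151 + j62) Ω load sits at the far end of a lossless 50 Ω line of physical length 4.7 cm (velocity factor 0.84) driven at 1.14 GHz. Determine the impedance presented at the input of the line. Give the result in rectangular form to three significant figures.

Z_in ≈ 15.8 − j17.2 Ω

λ = v/f = 0.84·c / 1.14 GHz = 0.221 m
βl = 2π·l/λ = 2π × 0.213 = 76.5°
tan(βl) = tan(76.5°) = 4.18
Z_in = Z_0·(Z_L + jZ_0·tanβl)/(Z_0 + jZ_L·tanβl)
     = 50·(151 + j271)/(-209 + j631)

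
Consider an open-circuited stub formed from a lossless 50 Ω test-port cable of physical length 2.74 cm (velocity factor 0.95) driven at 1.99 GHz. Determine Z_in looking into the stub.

Z_in ≈ −j19.3 Ω

λ = v/f = 0.95·c / 1.99 GHz = 0.143 m
βl = 2π·l/λ = 2π × 0.191 = 68.9°
tan(βl) = 2.59
For an open-circuited stub, Z_in = −jZ_0·cot(βl) = −jZ_0/tan(βl)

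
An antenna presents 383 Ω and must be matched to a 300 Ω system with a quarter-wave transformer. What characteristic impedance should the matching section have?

Z_qwt ≈ 339 Ω

Z_qwt = √(Z_0·R_L) = √(300 × 383) = √114900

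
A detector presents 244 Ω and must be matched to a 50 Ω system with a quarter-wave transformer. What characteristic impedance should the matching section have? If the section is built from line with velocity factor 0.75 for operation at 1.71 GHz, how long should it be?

Z_qwt = √(Z_0·R_L) = √(50 × 244) = √12200
λ = 0.75·c/f = 0.132 m, so l = λ/4 = 0.0329 m

Z_qwt ≈ 110 Ω; length ≈ 3.29 cm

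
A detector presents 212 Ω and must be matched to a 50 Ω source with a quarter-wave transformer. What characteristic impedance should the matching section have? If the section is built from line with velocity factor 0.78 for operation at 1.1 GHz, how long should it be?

Z_qwt = √(Z_0·R_L) = √(50 × 212) = √10600
λ = 0.78·c/f = 0.213 m, so l = λ/4 = 0.0532 m

Z_qwt ≈ 103 Ω; length ≈ 5.32 cm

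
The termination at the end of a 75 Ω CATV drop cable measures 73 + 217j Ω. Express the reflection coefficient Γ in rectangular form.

Γ ≈ 0.678 + j0.472

Γ = (Z_L − Z_0)/(Z_L + Z_0) = (-2 + j217)/(148 + j217)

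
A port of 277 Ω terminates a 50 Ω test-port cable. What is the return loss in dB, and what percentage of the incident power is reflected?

Γ = (277 − 50)/(277 + 50) = 0.694
RL = −20·log₁₀(0.694) = 3.17 dB
P_refl/P_inc = |Γ|² = 0.482

RL ≈ 3.17 dB; 48.2% of incident power reflected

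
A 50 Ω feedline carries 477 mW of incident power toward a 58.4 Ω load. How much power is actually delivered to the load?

P_delivered ≈ 474 mW

Γ = (58.4 − 50)/(58.4 + 50) = 0.0775
|Γ|² = 0.006
P_refl = |Γ|²·P_inc = 2.86 mW, P_del = (1 − |Γ|²)·P_inc = 474 mW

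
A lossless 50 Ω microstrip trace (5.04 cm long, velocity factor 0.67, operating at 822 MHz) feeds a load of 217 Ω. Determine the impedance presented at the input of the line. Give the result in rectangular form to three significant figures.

λ = v/f = 0.67·c / 822 MHz = 0.245 m
βl = 2π·l/λ = 2π × 0.206 = 74.2°
tan(βl) = tan(74.2°) = 3.53
Z_in = Z_0·(Z_L + jZ_0·tanβl)/(Z_0 + jZ_L·tanβl)
     = 50·(217 + j177)/(50 + j767)

Z_in ≈ 12.4 − j13.3 Ω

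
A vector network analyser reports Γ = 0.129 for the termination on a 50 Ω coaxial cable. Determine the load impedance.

Z_L = Z_0·(1 + Γ)/(1 − Γ) = 50·(1.13)/(0.871)

Z_L ≈ 64.8 Ω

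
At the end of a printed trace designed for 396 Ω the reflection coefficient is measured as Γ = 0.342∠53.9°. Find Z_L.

Z_L ≈ 490 + j307 Ω

Z_L = Z_0·(1 + Γ)/(1 − Γ) = 396·(1.2 + j0.276)/(0.798 − j0.276)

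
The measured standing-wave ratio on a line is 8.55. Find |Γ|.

|Γ| ≈ 0.791

|Γ| = (S − 1)/(S + 1) = (8.55 − 1)/(8.55 + 1) = 7.55/9.55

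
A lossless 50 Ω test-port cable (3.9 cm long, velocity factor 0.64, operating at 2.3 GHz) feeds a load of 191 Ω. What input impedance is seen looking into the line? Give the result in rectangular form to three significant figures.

λ = v/f = 0.64·c / 2.3 GHz = 0.0835 m
βl = 2π·l/λ = 2π × 0.467 = 168°
tan(βl) = tan(168°) = -0.209
Z_in = Z_0·(Z_L + jZ_0·tanβl)/(Z_0 + jZ_L·tanβl)
     = 50·(191 − j10.5)/(50 − j39.9)

Z_in ≈ 122 + j86.8 Ω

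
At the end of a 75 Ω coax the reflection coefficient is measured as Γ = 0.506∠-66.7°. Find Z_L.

Z_L ≈ 65.2 − j81.5 Ω

Z_L = Z_0·(1 + Γ)/(1 − Γ) = 75·(1.2 − j0.465)/(0.8 + j0.465)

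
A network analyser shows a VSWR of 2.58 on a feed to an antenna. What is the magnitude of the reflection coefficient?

|Γ| ≈ 0.441

|Γ| = (S − 1)/(S + 1) = (2.58 − 1)/(2.58 + 1) = 1.58/3.58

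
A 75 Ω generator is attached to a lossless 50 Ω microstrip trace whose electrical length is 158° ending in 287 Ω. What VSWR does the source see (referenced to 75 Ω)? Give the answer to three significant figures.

tan(βl) = -0.404
Z_in = Z_0·(Z_L + jZ_0·tanβl)/(Z_0 + jZ_L·tanβl) = 52.3 + j101 Ω
Γ_s = (Z_in − Z_s)/(Z_in + Z_s) = (-22.7 + j101)/(127 + j101), |Γ_s| = 0.638
VSWR = (1 + |Γ_s|)/(1 − |Γ_s|)

VSWR ≈ 4.52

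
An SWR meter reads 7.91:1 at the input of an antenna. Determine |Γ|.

|Γ| ≈ 0.776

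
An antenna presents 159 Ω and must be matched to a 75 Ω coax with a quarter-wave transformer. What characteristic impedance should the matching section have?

Z_qwt ≈ 109 Ω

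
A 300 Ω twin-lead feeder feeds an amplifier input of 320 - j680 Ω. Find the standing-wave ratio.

VSWR ≈ 6.67

Γ = (Z_L − Z_0)/(Z_L + Z_0) = (20 − j680)/(620 − j680)
|Γ| = 680/920 = 0.739
VSWR = (1 + |Γ|)/(1 − |Γ|) = 1.74/0.261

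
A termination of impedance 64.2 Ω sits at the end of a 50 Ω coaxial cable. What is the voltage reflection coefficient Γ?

Γ = 0.124

Γ = (Z_L − Z_0)/(Z_L + Z_0) = (64.2 − 50)/(64.2 + 50) = 14.2/114.2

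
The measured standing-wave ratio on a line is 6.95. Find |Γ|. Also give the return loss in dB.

|Γ| ≈ 0.748; return loss ≈ 2.52 dB

|Γ| = (S − 1)/(S + 1) = (6.95 − 1)/(6.95 + 1) = 5.95/7.95
RL = −20·log₁₀|Γ| = −20·log₁₀(0.748)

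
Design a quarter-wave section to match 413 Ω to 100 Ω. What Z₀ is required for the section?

Z_qwt = √(Z_0·R_L) = √(100 × 413) = √41300

Z_qwt ≈ 203 Ω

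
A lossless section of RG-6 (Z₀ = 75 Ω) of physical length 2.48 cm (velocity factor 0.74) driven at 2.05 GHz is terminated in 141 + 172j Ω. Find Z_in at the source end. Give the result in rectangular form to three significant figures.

Z_in ≈ 17.5 − j30.1 Ω

λ = v/f = 0.74·c / 2.05 GHz = 0.108 m
βl = 2π·l/λ = 2π × 0.229 = 82.4°
tan(βl) = tan(82.4°) = 7.54
Z_in = Z_0·(Z_L + jZ_0·tanβl)/(Z_0 + jZ_L·tanβl)
     = 75·(141 + j737)/(-1220 + j1060)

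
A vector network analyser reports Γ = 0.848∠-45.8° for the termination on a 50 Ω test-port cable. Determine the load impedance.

Z_L = Z_0·(1 + Γ)/(1 − Γ) = 50·(1.59 − j0.608)/(0.409 + j0.608)

Z_L ≈ 26.2 − j113 Ω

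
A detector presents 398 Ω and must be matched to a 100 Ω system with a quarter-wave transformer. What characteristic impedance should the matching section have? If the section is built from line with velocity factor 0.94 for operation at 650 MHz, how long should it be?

Z_qwt = √(Z_0·R_L) = √(100 × 398) = √39800
λ = 0.94·c/f = 0.434 m, so l = λ/4 = 0.108 m

Z_qwt ≈ 199 Ω; length ≈ 10.8 cm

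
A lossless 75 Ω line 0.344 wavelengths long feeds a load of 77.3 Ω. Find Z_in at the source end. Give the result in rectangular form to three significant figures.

βl = 2π × 0.344 = 124°
tan(βl) = tan(124°) = -1.49
Z_in = Z_0·(Z_L + jZ_0·tanβl)/(Z_0 + jZ_L·tanβl)
     = 75·(77.3 − j112)/(75 − j115)

Z_in ≈ 74.1 + j2.07 Ω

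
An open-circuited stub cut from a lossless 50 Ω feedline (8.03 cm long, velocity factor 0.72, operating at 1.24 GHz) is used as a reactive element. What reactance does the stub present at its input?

λ = v/f = 0.72·c / 1.24 GHz = 0.174 m
βl = 2π·l/λ = 2π × 0.461 = 166°
tan(βl) = -0.25
For an open-circuited stub, Z_in = −jZ_0·cot(βl) = −jZ_0/tan(βl)

X_in ≈ 200 Ω (inductive)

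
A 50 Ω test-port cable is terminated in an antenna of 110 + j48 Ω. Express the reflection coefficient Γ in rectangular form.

Γ ≈ 0.427 + j0.172

Γ = (Z_L − Z_0)/(Z_L + Z_0) = (60 + j48)/(160 + j48)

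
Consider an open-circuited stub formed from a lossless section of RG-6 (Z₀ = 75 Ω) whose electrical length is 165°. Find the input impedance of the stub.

tan(βl) = -0.268
For an open-circuited stub, Z_in = −jZ_0·cot(βl) = −jZ_0/tan(βl)

Z_in ≈ +j280 Ω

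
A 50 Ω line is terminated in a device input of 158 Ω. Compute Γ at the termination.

Γ = 0.519

Γ = (Z_L − Z_0)/(Z_L + Z_0) = (158 − 50)/(158 + 50) = 108/208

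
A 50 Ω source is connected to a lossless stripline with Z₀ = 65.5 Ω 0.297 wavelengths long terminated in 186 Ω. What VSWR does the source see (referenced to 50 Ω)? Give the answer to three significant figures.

VSWR ≈ 2.31

βl = 2π × 0.297 = 107°
tan(βl) = -3.29
Z_in = Z_0·(Z_L + jZ_0·tanβl)/(Z_0 + jZ_L·tanβl) = 24.9 + j17.3 Ω
Γ_s = (Z_in − Z_s)/(Z_in + Z_s) = (-25.1 + j17.3)/(74.9 + j17.3), |Γ_s| = 0.396
VSWR = (1 + |Γ_s|)/(1 − |Γ_s|)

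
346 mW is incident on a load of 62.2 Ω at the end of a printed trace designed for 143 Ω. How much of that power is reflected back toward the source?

P_reflected ≈ 53.6 mW

Γ = (62.2 − 143)/(62.2 + 143) = -0.394
|Γ|² = 0.155
P_refl = |Γ|²·P_inc = 53.6 mW, P_del = (1 − |Γ|²)·P_inc = 292 mW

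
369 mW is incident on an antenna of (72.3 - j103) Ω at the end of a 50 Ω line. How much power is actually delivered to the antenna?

|Γ| = |(22.3 − j103)/(122.3 − j103)| = 0.659
|Γ|² = 0.434
P_refl = |Γ|²·P_inc = 160 mW, P_del = (1 − |Γ|²)·P_inc = 209 mW

P_delivered ≈ 209 mW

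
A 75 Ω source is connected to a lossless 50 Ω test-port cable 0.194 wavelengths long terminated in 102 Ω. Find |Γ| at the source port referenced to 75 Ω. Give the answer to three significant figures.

βl = 2π × 0.194 = 69.8°
tan(βl) = 2.72
Z_in = Z_0·(Z_L + jZ_0·tanβl)/(Z_0 + jZ_L·tanβl) = 26.9 − j13.5 Ω
Γ_s = (Z_in − Z_s)/(Z_in + Z_s) = (-48.1 − j13.5)/(102 − j13.5), |Γ_s| = 0.485

|Γ| ≈ 0.485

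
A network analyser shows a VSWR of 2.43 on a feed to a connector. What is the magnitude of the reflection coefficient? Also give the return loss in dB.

|Γ| = (S − 1)/(S + 1) = (2.43 − 1)/(2.43 + 1) = 1.43/3.43
RL = −20·log₁₀|Γ| = −20·log₁₀(0.417)

|Γ| ≈ 0.417; return loss ≈ 7.6 dB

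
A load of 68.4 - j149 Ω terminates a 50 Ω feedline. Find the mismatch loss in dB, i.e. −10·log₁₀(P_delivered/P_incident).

Γ = (18.4 − j149)/(118.4 − j149), |Γ| = 0.789
|Γ|² = 0.622, so P_del/P_inc = 1 − |Γ|² = 0.378
ML = −10·log₁₀(1 − |Γ|²)

mismatch loss ≈ 4.23 dB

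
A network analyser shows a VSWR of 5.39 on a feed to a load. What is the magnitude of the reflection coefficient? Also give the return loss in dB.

|Γ| ≈ 0.687; return loss ≈ 3.26 dB

|Γ| = (S − 1)/(S + 1) = (5.39 − 1)/(5.39 + 1) = 4.39/6.39
RL = −20·log₁₀|Γ| = −20·log₁₀(0.687)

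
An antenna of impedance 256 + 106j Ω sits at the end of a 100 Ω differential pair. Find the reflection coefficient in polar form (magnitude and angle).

Γ ≈ 0.508 ∠ 17.6°

Γ = (Z_L − Z_0)/(Z_L + Z_0) = (156 + j106)/(356 + j106)
|Γ| = 189/371 = 0.508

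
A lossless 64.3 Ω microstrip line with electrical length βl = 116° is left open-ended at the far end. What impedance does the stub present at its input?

tan(βl) = -2.05
For an open-ended stub, Z_in = −jZ_0·cot(βl) = −jZ_0/tan(βl)

Z_in ≈ +j31.4 Ω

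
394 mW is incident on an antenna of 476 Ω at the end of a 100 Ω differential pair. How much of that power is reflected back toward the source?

P_reflected ≈ 168 mW

Γ = (476 − 100)/(476 + 100) = 0.653
|Γ|² = 0.426
P_refl = |Γ|²·P_inc = 168 mW, P_del = (1 − |Γ|²)·P_inc = 226 mW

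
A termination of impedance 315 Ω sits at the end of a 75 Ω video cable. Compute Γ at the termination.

Γ = 0.615

Γ = (Z_L − Z_0)/(Z_L + Z_0) = (315 − 75)/(315 + 75) = 240/390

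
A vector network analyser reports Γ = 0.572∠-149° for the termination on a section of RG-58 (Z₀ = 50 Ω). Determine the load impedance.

Z_L ≈ 14.6 − j12.8 Ω

Z_L = Z_0·(1 + Γ)/(1 − Γ) = 50·(0.51 − j0.295)/(1.49 + j0.295)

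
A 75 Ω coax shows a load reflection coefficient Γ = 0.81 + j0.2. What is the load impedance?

Z_L = Z_0·(1 + Γ)/(1 − Γ) = 75·(1.81 + j0.2)/(0.19 − j0.2)

Z_L ≈ 300 + j394 Ω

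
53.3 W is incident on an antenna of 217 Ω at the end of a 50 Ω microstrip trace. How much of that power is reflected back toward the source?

P_reflected ≈ 20.9 W

Γ = (217 − 50)/(217 + 50) = 0.625
|Γ|² = 0.391
P_refl = |Γ|²·P_inc = 20.9 W, P_del = (1 − |Γ|²)·P_inc = 32.4 W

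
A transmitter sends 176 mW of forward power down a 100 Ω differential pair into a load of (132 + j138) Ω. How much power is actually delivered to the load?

P_delivered ≈ 128 mW

|Γ| = |(32 + j138)/(232 + j138)| = 0.525
|Γ|² = 0.275
P_refl = |Γ|²·P_inc = 48.5 mW, P_del = (1 − |Γ|²)·P_inc = 128 mW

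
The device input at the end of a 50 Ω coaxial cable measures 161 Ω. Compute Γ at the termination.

Γ = (Z_L − Z_0)/(Z_L + Z_0) = (161 − 50)/(161 + 50) = 111/211

Γ = 0.526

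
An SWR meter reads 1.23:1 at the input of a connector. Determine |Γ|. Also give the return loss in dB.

|Γ| = (S − 1)/(S + 1) = (1.23 − 1)/(1.23 + 1) = 0.23/2.23
RL = −20·log₁₀|Γ| = −20·log₁₀(0.103)

|Γ| ≈ 0.103; return loss ≈ 19.7 dB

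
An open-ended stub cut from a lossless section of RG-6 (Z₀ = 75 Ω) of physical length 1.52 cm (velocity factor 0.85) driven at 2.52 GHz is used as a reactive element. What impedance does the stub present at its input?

λ = v/f = 0.85·c / 2.52 GHz = 0.101 m
βl = 2π·l/λ = 2π × 0.15 = 54.1°
tan(βl) = 1.38
For an open-ended stub, Z_in = −jZ_0·cot(βl) = −jZ_0/tan(βl)

Z_in ≈ −j54.3 Ω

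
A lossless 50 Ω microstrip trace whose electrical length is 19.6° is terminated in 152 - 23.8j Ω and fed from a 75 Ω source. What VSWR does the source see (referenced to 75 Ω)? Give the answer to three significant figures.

tan(βl) = 0.356
Z_in = Z_0·(Z_L + jZ_0·tanβl)/(Z_0 + jZ_L·tanβl) = 67.4 − j67.6 Ω
Γ_s = (Z_in − Z_s)/(Z_in + Z_s) = (-7.56 − j67.6)/(142 − j67.6), |Γ_s| = 0.431
VSWR = (1 + |Γ_s|)/(1 − |Γ_s|)

VSWR ≈ 2.52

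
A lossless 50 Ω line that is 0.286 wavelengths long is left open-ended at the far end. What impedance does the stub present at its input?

βl = 2π × 0.286 = 103°
tan(βl) = -4.35
For an open-ended stub, Z_in = −jZ_0·cot(βl) = −jZ_0/tan(βl)

Z_in ≈ +j11.5 Ω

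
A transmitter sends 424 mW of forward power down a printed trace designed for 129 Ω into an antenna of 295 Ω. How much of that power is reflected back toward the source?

P_reflected ≈ 65 mW

Γ = (295 − 129)/(295 + 129) = 0.392
|Γ|² = 0.153
P_refl = |Γ|²·P_inc = 65 mW, P_del = (1 − |Γ|²)·P_inc = 359 mW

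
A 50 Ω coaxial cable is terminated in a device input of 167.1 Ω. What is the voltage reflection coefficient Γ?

Γ = (Z_L − Z_0)/(Z_L + Z_0) = (167.1 − 50)/(167.1 + 50) = 117.1/217.1

Γ = 0.539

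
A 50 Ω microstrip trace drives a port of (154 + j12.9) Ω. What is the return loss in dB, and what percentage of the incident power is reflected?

Γ = (104 + j12.9)/(204 + j12.9), |Γ| = 0.513
RL = −20·log₁₀(0.513) = 5.8 dB
P_refl/P_inc = |Γ|² = 0.263

RL ≈ 5.8 dB; 26.3% of incident power reflected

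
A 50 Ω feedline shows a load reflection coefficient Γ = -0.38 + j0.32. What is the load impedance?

Z_L = Z_0·(1 + Γ)/(1 − Γ) = 50·(0.62 + j0.32)/(1.38 − j0.32)

Z_L ≈ 18.8 + j15.9 Ω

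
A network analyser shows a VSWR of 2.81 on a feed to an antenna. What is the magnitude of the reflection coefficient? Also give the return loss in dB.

|Γ| ≈ 0.475; return loss ≈ 6.46 dB

|Γ| = (S − 1)/(S + 1) = (2.81 − 1)/(2.81 + 1) = 1.81/3.81
RL = −20·log₁₀|Γ| = −20·log₁₀(0.475)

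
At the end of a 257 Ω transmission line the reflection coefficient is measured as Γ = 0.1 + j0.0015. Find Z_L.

Z_L ≈ 314 + j0.952 Ω

Z_L = Z_0·(1 + Γ)/(1 − Γ) = 257·(1.1 + j0.0015)/(0.9 − j0.0015)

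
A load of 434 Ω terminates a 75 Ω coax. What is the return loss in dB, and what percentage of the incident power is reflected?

RL ≈ 3.03 dB; 49.7% of incident power reflected

Γ = (434 − 75)/(434 + 75) = 0.705
RL = −20·log₁₀(0.705) = 3.03 dB
P_refl/P_inc = |Γ|² = 0.497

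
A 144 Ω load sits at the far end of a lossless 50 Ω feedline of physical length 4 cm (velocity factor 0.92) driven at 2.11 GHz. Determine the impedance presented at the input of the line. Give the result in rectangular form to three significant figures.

Z_in ≈ 19.4 + j15.8 Ω

λ = v/f = 0.92·c / 2.11 GHz = 0.131 m
βl = 2π·l/λ = 2π × 0.306 = 110°
tan(βl) = tan(110°) = -2.73
Z_in = Z_0·(Z_L + jZ_0·tanβl)/(Z_0 + jZ_L·tanβl)
     = 50·(144 − j137)/(50 − j394)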